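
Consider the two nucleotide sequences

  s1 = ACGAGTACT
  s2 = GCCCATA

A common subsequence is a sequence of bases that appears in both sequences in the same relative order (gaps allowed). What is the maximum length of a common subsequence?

Pick C at s1[2]=s2[4]; then A at s1[4]=s2[5]; then T at s1[6]=s2[6]; then A at s1[7]=s2[7]; all 4 bases appear in both, in order, and the DP table's final entry dp[9][7] is also 4, so no common subsequence is longer.

4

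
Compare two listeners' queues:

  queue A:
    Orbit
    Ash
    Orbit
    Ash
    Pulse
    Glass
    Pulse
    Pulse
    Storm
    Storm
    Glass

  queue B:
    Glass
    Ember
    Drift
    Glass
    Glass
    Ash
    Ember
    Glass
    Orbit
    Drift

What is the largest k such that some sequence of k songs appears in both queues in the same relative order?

Taking Ash (queue A #2, queue B #6); then Orbit (queue A #3, queue B #9) gives a common subsequence of length 2. The LCS DP gives dp[11][10] = 2, so this is optimal.

2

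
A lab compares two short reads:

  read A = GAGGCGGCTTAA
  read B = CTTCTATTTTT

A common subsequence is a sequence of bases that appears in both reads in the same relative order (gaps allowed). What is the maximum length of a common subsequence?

4

Match C (read A #5, read B #1); then C (read A #8, read B #4); then T (read A #9, read B #10); then T (read A #10, read B #11) — 4 bases in the same relative order in both, and the DP table's final entry dp[12][11] is also 4, so no common subsequence is longer.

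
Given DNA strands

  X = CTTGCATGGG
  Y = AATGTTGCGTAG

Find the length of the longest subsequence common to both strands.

Let dp[i][j] be the LCS length of the first i bases of X and the first j bases of Y. dp[i][j] = dp[i-1][j-1]+1 when the i-th and j-th bases match, else max(dp[i-1][j], dp[i][j-1]).
    ·  A  A  T  G  T  T  G  C  G  T  A  G
 ·  0  0  0  0  0  0  0  0  0  0  0  0  0
 C  0  0  0  0  0  0  0  0  1  1  1  1  1
 T  0  0  0  1  1  1  1  1  1  1  2  2  2
 T  0  0  0  1  1  2  2  2  2  2  2  2  2
 G  0  0  0  1  2  2  2  3  3  3  3  3  3
 C  0  0  0  1  2  2  2  3  4  4  4  4  4
 A  0  1  1  1  2  2  2  3  4  4  4  5  5
 T  0  1  1  2  2  3  3  3  4  4  5  5  5
 G  0  1  1  2  3  3  3  4  4  5  5  5  6
 G  0  1  1  2  3  3  3  4  4  5  5  5  6
 G  0  1  1  2  3  3  3  4  4  5  5  5  6
dp[10][12] = 6. One LCS (by backtracking along matches): TTGCAG.

6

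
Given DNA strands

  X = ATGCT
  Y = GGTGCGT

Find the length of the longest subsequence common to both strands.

Let dp[i][j] be the LCS length of the first i bases of X and the first j bases of Y. dp[i][j] = dp[i-1][j-1]+1 when the i-th and j-th bases match, else max(dp[i-1][j], dp[i][j-1]).
    ·  G  G  T  G  C  G  T
 ·  0  0  0  0  0  0  0  0
 A  0  0  0  0  0  0  0  0
 T  0  0  0  1  1  1  1  1
 G  0  1  1  1  2  2  2  2
 C  0  1  1  1  2  3  3  3
 T  0  1  1  2  2  3  3  4
dp[5][7] = 4. One LCS (by backtracking along matches): TGCT.

4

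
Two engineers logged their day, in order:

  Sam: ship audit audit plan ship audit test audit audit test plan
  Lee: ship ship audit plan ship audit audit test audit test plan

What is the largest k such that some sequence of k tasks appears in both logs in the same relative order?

9

One common subsequence of length 9: ship at Sam[1]=Lee[2]; then audit at Sam[3]=Lee[3]; then plan at Sam[4]=Lee[4]; then ship at Sam[5]=Lee[5]; then audit at Sam[6]=Lee[7]; then test at Sam[7]=Lee[8]; then audit at Sam[9]=Lee[9]; then test at Sam[10]=Lee[10]; then plan at Sam[11]=Lee[11]. dp[11][11] = 9 confirms this is the maximum.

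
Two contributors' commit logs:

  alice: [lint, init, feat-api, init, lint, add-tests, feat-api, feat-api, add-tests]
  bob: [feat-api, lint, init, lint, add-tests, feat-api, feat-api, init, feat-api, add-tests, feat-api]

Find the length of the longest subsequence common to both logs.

7

Match lint [1,2] → init [4,3] → lint [5,4] → add-tests [6,5] → feat-api [7,7] → feat-api [8,9] → add-tests [9,10] — 7 commits in the same relative order in both. dp[9][11] = 7 confirms this is the maximum.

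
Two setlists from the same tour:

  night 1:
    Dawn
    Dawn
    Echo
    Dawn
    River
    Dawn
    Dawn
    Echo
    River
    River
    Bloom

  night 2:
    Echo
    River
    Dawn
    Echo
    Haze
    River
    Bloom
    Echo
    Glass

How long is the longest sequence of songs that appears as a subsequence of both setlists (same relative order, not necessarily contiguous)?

Taking Echo (night 1 #3, night 2 #1), then River (night 1 #5, night 2 #2), then Dawn (night 1 #7, night 2 #3), then Echo (night 1 #8, night 2 #4), then River (night 1 #10, night 2 #6), then Bloom (night 1 #11, night 2 #7) gives a common subsequence of length 6. Since dp[11][9] = 6, nothing longer is possible.

6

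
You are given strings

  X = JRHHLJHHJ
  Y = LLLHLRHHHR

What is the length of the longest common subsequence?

4

Let dp[i][j] be the LCS length of the first i characters of X and the first j characters of Y. dp[i][j] = dp[i-1][j-1]+1 when the i-th and j-th characters match, else max(dp[i-1][j], dp[i][j-1]).
    ·  L  L  L  H  L  R  H  H  H  R
 ·  0  0  0  0  0  0  0  0  0  0  0
 J  0  0  0  0  0  0  0  0  0  0  0
 R  0  0  0  0  0  0  1  1  1  1  1
 H  0  0  0  0  1  1  1  2  2  2  2
 H  0  0  0  0  1  1  1  2  3  3  3
 L  0  1  1  1  1  2  2  2  3  3  3
 J  0  1  1  1  1  2  2  2  3  3  3
 H  0  1  1  1  2  2  2  3  3  4  4
 H  0  1  1  1  2  2  2  3  4  4  4
 J  0  1  1  1  2  2  2  3  4  4  4
dp[9][10] = 4. One LCS (by backtracking along matches): RHHH.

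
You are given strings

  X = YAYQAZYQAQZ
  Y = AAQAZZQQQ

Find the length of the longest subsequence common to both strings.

6

Match A [2,2], then Q [4,3], then A [5,4], then Z [6,6], then Q [8,8], then Q [10,9] — 6 characters in the same relative order in both. The LCS DP gives dp[11][9] = 6, so this is optimal.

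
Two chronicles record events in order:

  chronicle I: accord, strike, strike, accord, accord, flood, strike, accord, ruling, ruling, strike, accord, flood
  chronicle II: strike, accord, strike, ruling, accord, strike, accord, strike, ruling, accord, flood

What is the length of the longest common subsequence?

Pick accord [1,2], strike [2,3], strike [3,6], accord [5,7], strike [7,8], ruling [10,9], accord [12,10], flood [13,11]; all 8 events appear in both, in order. dp[13][11] = 8 confirms this is the maximum.

8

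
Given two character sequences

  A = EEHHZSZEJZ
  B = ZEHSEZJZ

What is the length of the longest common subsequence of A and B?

6

Pick E (A #2, B #2) → H (A #4, B #3) → S (A #6, B #4) → Z (A #7, B #6) → J (A #9, B #7) → Z (A #10, B #8); all 6 characters appear in both, in order. dp[10][8] = 6 confirms this is the maximum.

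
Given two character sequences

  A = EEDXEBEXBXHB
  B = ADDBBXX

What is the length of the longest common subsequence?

4

Let dp[i][j] be the LCS length of the first i characters of A and the first j characters of B. dp[i][j] = dp[i-1][j-1]+1 when the i-th and j-th characters match, else max(dp[i-1][j], dp[i][j-1]).
    ·  A  D  D  B  B  X  X
 ·  0  0  0  0  0  0  0  0
 E  0  0  0  0  0  0  0  0
 E  0  0  0  0  0  0  0  0
 D  0  0  1  1  1  1  1  1
 X  0  0  1  1  1  1  2  2
 E  0  0  1  1  1  1  2  2
 B  0  0  1  1  2  2  2  2
 E  0  0  1  1  2  2  2  2
 X  0  0  1  1  2  2  3  3
 B  0  0  1  1  2  3  3  3
 X  0  0  1  1  2  3  4  4
 H  0  0  1  1  2  3  4  4
 B  0  0  1  1  2  3  4  4
dp[12][7] = 4. One LCS (by backtracking along matches): DBXX.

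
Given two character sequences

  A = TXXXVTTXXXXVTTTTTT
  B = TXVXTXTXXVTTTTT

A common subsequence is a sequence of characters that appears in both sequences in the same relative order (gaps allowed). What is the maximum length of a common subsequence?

Taking T (A #1, B #1), X (A #2, B #2), X (A #3, B #4), X (A #4, B #6), T (A #7, B #7), X (A #10, B #8), X (A #11, B #9), V (A #12, B #10), T (A #14, B #11), T (A #15, B #12), T (A #16, B #13), T (A #17, B #14), T (A #18, B #15) gives a common subsequence of length 13. dp[18][15] = 13 confirms this is the maximum.

13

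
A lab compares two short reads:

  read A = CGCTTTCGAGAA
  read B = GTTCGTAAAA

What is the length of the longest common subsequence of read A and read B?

Match G at read A[2]=read B[1], then T at read A[5]=read B[2], then T at read A[6]=read B[3], then C at read A[7]=read B[4], then G at read A[8]=read B[5], then A at read A[9]=read B[8], then A at read A[11]=read B[9], then A at read A[12]=read B[10] — 8 bases in the same relative order in both. dp[12][10] = 8 confirms this is the maximum.

8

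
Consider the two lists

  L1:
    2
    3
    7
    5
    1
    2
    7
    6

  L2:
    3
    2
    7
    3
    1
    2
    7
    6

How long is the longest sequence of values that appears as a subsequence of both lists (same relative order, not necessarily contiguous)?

6

Pick 2 at L1[1]=L2[2] → 3 at L1[2]=L2[4] → 1 at L1[5]=L2[5] → 2 at L1[6]=L2[6] → 7 at L1[7]=L2[7] → 6 at L1[8]=L2[8]; all 6 values appear in both, in order. dp[8][8] = 6 confirms this is the maximum.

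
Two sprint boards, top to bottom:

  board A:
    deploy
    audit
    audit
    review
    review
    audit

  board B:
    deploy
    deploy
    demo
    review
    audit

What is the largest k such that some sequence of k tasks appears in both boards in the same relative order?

One common subsequence of length 3: deploy at board A[1]=board B[2] → review at board A[5]=board B[4] → audit at board A[6]=board B[5]. dp[6][5] = 3 confirms this is the maximum.

3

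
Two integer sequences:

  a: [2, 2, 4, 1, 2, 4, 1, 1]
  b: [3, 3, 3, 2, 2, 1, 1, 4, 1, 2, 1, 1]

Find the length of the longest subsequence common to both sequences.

7

Let dp[i][j] be the LCS length of the first i values of a and the first j values of b. dp[i][j] = dp[i-1][j-1]+1 when the i-th and j-th values match, else max(dp[i-1][j], dp[i][j-1]).
    ·  3  3  3  2  2  1  1  4  1  2  1  1
 ·  0  0  0  0  0  0  0  0  0  0  0  0  0
 2  0  0  0  0  1  1  1  1  1  1  1  1  1
 2  0  0  0  0  1  2  2  2  2  2  2  2  2
 4  0  0  0  0  1  2  2  2  3  3  3  3  3
 1  0  0  0  0  1  2  3  3  3  4  4  4  4
 2  0  0  0  0  1  2  3  3  3  4  5  5  5
 4  0  0  0  0  1  2  3  3  4  4  5  5  5
 1  0  0  0  0  1  2  3  4  4  5  5  6  6
 1  0  0  0  0  1  2  3  4  4  5  5  6  7
dp[8][12] = 7. One LCS (by backtracking along matches): 2, 2, 4, 1, 2, 1, 1.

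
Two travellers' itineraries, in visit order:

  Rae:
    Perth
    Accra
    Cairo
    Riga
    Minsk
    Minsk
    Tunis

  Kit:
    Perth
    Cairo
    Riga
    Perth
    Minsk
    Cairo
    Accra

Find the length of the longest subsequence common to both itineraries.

4

Match Perth [1,1] → Cairo [3,2] → Riga [4,3] → Minsk [5,5] — 4 stops in the same relative order in both, and the DP table's final entry dp[7][7] is also 4, so no common subsequence is longer.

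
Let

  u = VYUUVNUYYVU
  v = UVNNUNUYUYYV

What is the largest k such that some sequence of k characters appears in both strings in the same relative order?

7

Let dp[i][j] be the LCS length of the first i characters of u and the first j characters of v. dp[i][j] = dp[i-1][j-1]+1 when the i-th and j-th characters match, else max(dp[i-1][j], dp[i][j-1]).
    ·  U  V  N  N  U  N  U  Y  U  Y  Y  V
 ·  0  0  0  0  0  0  0  0  0  0  0  0  0
 V  0  0  1  1  1  1  1  1  1  1  1  1  1
 Y  0  0  1  1  1  1  1  1  2  2  2  2  2
 U  0  1  1  1  1  2  2  2  2  3  3  3  3
 U  0  1  1  1  1  2  2  3  3  3  3  3  3
 V  0  1  2  2  2  2  2  3  3  3  3  3  4
 N  0  1  2  3  3  3  3  3  3  3  3  3  4
 U  0  1  2  3  3  4  4  4  4  4  4  4  4
 Y  0  1  2  3  3  4  4  4  5  5  5  5  5
 Y  0  1  2  3  3  4  4  4  5  5  6  6  6
 V  0  1  2  3  3  4  4  4  5  5  6  6  7
 U  0  1  2  3  3  4  4  5  5  6  6  6  7
dp[11][12] = 7. One LCS (by backtracking along matches): VUUUYYV.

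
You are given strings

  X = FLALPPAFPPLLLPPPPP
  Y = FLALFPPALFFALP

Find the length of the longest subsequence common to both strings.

10

One common subsequence of length 10: F (X #1, Y #1); then L (X #2, Y #2); then A (X #3, Y #3); then L (X #4, Y #4); then P (X #5, Y #6); then P (X #6, Y #7); then A (X #7, Y #8); then F (X #8, Y #11); then L (X #13, Y #13); then P (X #18, Y #14). dp[18][14] = 10 confirms this is the maximum.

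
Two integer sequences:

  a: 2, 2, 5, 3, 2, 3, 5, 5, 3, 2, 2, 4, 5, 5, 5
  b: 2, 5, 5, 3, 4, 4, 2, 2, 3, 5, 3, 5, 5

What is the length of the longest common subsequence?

9

Match 2 at a[1]=b[1], then 5 at a[3]=b[3], then 3 at a[4]=b[4], then 2 at a[5]=b[8], then 3 at a[6]=b[9], then 5 at a[8]=b[10], then 3 at a[9]=b[11], then 5 at a[14]=b[12], then 5 at a[15]=b[13] — 9 values in the same relative order in both. dp[15][13] = 9 confirms this is the maximum.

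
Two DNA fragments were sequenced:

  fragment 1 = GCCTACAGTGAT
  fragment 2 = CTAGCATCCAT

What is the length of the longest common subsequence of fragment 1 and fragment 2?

One common subsequence of length 8: C at fragment 1[3]=fragment 2[1]; then T at fragment 1[4]=fragment 2[2]; then A at fragment 1[5]=fragment 2[3]; then C at fragment 1[6]=fragment 2[5]; then A at fragment 1[7]=fragment 2[6]; then T at fragment 1[9]=fragment 2[7]; then A at fragment 1[11]=fragment 2[10]; then T at fragment 1[12]=fragment 2[11]. dp[12][11] = 8 confirms this is the maximum.

8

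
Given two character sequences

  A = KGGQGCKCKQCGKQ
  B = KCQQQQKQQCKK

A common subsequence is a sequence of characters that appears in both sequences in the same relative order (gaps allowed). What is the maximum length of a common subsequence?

6

One common subsequence of length 6: K [1,1], then Q [4,6], then K [7,7], then C [8,10], then K [9,11], then K [13,12]. dp[14][12] = 6 confirms this is the maximum.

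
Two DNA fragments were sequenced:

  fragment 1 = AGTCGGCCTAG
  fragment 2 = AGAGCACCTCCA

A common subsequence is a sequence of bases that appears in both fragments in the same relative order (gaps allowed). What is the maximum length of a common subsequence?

Match A (fragment 1 #1, fragment 2 #3), then G (fragment 1 #2, fragment 2 #4), then C (fragment 1 #4, fragment 2 #5), then C (fragment 1 #7, fragment 2 #7), then C (fragment 1 #8, fragment 2 #8), then T (fragment 1 #9, fragment 2 #9), then A (fragment 1 #10, fragment 2 #12) — 7 bases in the same relative order in both, and the DP table's final entry dp[11][12] is also 7, so no common subsequence is longer.

7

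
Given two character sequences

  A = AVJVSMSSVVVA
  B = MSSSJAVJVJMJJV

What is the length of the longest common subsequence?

6

Match A [1,6], then V [2,7], then J [3,8], then V [4,9], then M [6,11], then V [11,14] — 6 characters in the same relative order in both, and the DP table's final entry dp[12][14] is also 6, so no common subsequence is longer.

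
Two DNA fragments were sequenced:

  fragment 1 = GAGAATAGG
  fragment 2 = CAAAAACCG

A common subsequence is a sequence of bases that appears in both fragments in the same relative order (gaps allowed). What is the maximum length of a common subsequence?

5

Let dp[i][j] be the LCS length of the first i bases of fragment 1 and the first j bases of fragment 2. dp[i][j] = dp[i-1][j-1]+1 when the i-th and j-th bases match, else max(dp[i-1][j], dp[i][j-1]).
    ·  C  A  A  A  A  A  C  C  G
 ·  0  0  0  0  0  0  0  0  0  0
 G  0  0  0  0  0  0  0  0  0  1
 A  0  0  1  1  1  1  1  1  1  1
 G  0  0  1  1  1  1  1  1  1  2
 A  0  0  1  2  2  2  2  2  2  2
 A  0  0  1  2  3  3  3  3  3  3
 T  0  0  1  2  3  3  3  3  3  3
 A  0  0  1  2  3  4  4  4  4  4
 G  0  0  1  2  3  4  4  4  4  5
 G  0  0  1  2  3  4  4  4  4  5
dp[9][9] = 5. One LCS (by backtracking along matches): AAAAG.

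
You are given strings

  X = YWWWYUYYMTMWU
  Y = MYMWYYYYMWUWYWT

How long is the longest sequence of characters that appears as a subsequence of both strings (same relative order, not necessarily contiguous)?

8

Match Y at X[1]=Y[2], W at X[2]=Y[4], Y at X[5]=Y[6], Y at X[7]=Y[7], Y at X[8]=Y[8], M at X[11]=Y[9], W at X[12]=Y[10], U at X[13]=Y[11] — 8 characters in the same relative order in both. dp[13][15] = 8 confirms this is the maximum.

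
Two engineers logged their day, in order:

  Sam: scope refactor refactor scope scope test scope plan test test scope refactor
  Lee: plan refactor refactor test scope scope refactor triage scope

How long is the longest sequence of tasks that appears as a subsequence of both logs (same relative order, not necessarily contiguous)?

6

Pick refactor at Sam[2]=Lee[2], then refactor at Sam[3]=Lee[3], then test at Sam[6]=Lee[4], then scope at Sam[7]=Lee[5], then scope at Sam[11]=Lee[6], then refactor at Sam[12]=Lee[7]; all 6 tasks appear in both, in order. The LCS DP gives dp[12][9] = 6, so this is optimal.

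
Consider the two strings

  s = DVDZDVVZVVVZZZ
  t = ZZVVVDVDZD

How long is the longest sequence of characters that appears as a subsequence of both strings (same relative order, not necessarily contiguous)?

6

Let dp[i][j] be the LCS length of the first i characters of s and the first j characters of t. dp[i][j] = dp[i-1][j-1]+1 when the i-th and j-th characters match, else max(dp[i-1][j], dp[i][j-1]).
    ·  Z  Z  V  V  V  D  V  D  Z  D
 ·  0  0  0  0  0  0  0  0  0  0  0
 D  0  0  0  0  0  0  1  1  1  1  1
 V  0  0  0  1  1  1  1  2  2  2  2
 D  0  0  0  1  1  1  2  2  3  3  3
 Z  0  1  1  1  1  1  2  2  3  4  4
 D  0  1  1  1  1  1  2  2  3  4  5
 V  0  1  1  2  2  2  2  3  3  4  5
 V  0  1  1  2  3  3  3  3  3  4  5
 Z  0  1  2  2  3  3  3  3  3  4  5
 V  0  1  2  3  3  4  4  4  4  4  5
 V  0  1  2  3  4  4  4  5  5  5  5
 V  0  1  2  3  4  5  5  5  5  5  5
 Z  0  1  2  3  4  5  5  5  5  6  6
 Z  0  1  2  3  4  5  5  5  5  6  6
 Z  0  1  2  3  4  5  5  5  5  6  6
dp[14][10] = 6. One LCS (by backtracking along matches): ZVVVVZ.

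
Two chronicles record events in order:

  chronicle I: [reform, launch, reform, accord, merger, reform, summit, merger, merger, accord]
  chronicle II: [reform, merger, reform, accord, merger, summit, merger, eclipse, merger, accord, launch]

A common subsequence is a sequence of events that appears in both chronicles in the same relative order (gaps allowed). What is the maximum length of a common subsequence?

8

Match reform at chronicle I[1]=chronicle II[1]; then reform at chronicle I[3]=chronicle II[3]; then accord at chronicle I[4]=chronicle II[4]; then merger at chronicle I[5]=chronicle II[5]; then summit at chronicle I[7]=chronicle II[6]; then merger at chronicle I[8]=chronicle II[7]; then merger at chronicle I[9]=chronicle II[9]; then accord at chronicle I[10]=chronicle II[10] — 8 events in the same relative order in both, and the DP table's final entry dp[10][11] is also 8, so no common subsequence is longer.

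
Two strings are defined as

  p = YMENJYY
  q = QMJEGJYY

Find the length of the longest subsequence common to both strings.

Match M (p #2, q #2), E (p #3, q #4), J (p #5, q #6), Y (p #6, q #7), Y (p #7, q #8) — 5 characters in the same relative order in both. Since dp[7][8] = 5, nothing longer is possible.

5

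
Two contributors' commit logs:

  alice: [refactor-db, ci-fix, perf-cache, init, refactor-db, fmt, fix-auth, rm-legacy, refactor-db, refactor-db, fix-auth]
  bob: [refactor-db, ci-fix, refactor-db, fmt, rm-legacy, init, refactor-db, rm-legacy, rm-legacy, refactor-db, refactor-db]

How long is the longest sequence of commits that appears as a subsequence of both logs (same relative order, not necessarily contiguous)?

Match refactor-db (alice #1, bob #1), then ci-fix (alice #2, bob #2), then init (alice #4, bob #6), then refactor-db (alice #5, bob #7), then rm-legacy (alice #8, bob #9), then refactor-db (alice #9, bob #10), then refactor-db (alice #10, bob #11) — 7 commits in the same relative order in both. dp[11][11] = 7 confirms this is the maximum.

7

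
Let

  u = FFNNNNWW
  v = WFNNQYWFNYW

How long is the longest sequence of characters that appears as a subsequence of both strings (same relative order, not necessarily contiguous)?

5

Let dp[i][j] be the LCS length of the first i characters of u and the first j characters of v. dp[i][j] = dp[i-1][j-1]+1 when the i-th and j-th characters match, else max(dp[i-1][j], dp[i][j-1]).
    ·  W  F  N  N  Q  Y  W  F  N  Y  W
 ·  0  0  0  0  0  0  0  0  0  0  0  0
 F  0  0  1  1  1  1  1  1  1  1  1  1
 F  0  0  1  1  1  1  1  1  2  2  2  2
 N  0  0  1  2  2  2  2  2  2  3  3  3
 N  0  0  1  2  3  3  3  3  3  3  3  3
 N  0  0  1  2  3  3  3  3  3  4  4  4
 N  0  0  1  2  3  3  3  3  3  4  4  4
 W  0  1  1  2  3  3  3  4  4  4  4  5
 W  0  1  1  2  3  3  3  4  4  4  4  5
dp[8][11] = 5. One LCS (by backtracking along matches): FNNNW.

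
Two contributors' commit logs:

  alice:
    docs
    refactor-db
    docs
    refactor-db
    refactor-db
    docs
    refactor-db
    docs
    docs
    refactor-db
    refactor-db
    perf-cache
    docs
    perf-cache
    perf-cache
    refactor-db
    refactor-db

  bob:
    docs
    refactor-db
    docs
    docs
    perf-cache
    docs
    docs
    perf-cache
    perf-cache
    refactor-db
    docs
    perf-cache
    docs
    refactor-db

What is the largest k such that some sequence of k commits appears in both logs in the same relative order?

Taking docs [1,1], then refactor-db [2,2], then docs [3,3], then docs [6,4], then docs [8,6], then docs [9,7], then refactor-db [10,10], then perf-cache [12,12], then docs [13,13], then refactor-db [17,14] gives a common subsequence of length 10. The LCS DP gives dp[17][14] = 10, so this is optimal.

10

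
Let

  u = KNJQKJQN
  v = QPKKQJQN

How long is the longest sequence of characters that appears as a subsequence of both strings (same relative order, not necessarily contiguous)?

5

Let dp[i][j] be the LCS length of the first i characters of u and the first j characters of v. dp[i][j] = dp[i-1][j-1]+1 when the i-th and j-th characters match, else max(dp[i-1][j], dp[i][j-1]).
    ·  Q  P  K  K  Q  J  Q  N
 ·  0  0  0  0  0  0  0  0  0
 K  0  0  0  1  1  1  1  1  1
 N  0  0  0  1  1  1  1  1  2
 J  0  0  0  1  1  1  2  2  2
 Q  0  1  1  1  1  2  2  3  3
 K  0  1  1  2  2  2  2  3  3
 J  0  1  1  2  2  2  3  3  3
 Q  0  1  1  2  2  3  3  4  4
 N  0  1  1  2  2  3  3  4  5
dp[8][8] = 5. One LCS (by backtracking along matches): KQJQN.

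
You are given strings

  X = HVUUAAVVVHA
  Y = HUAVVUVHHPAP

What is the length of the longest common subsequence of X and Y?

8

Let dp[i][j] be the LCS length of the first i characters of X and the first j characters of Y. dp[i][j] = dp[i-1][j-1]+1 when the i-th and j-th characters match, else max(dp[i-1][j], dp[i][j-1]).
    ·  H  U  A  V  V  U  V  H  H  P  A  P
 ·  0  0  0  0  0  0  0  0  0  0  0  0  0
 H  0  1  1  1  1  1  1  1  1  1  1  1  1
 V  0  1  1  1  2  2  2  2  2  2  2  2  2
 U  0  1  2  2  2  2  3  3  3  3  3  3  3
 U  0  1  2  2  2  2  3  3  3  3  3  3  3
 A  0  1  2  3  3  3  3  3  3  3  3  4  4
 A  0  1  2  3  3  3  3  3  3  3  3  4  4
 V  0  1  2  3  4  4  4  4  4  4  4  4  4
 V  0  1  2  3  4  5  5  5  5  5  5  5  5
 V  0  1  2  3  4  5  5  6  6  6  6  6  6
 H  0  1  2  3  4  5  5  6  7  7  7  7  7
 A  0  1  2  3  4  5  5  6  7  7  7  8  8
dp[11][12] = 8. One LCS (by backtracking along matches): HUAVVVHA.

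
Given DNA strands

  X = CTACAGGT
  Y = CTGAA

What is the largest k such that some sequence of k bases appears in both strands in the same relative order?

Let dp[i][j] be the LCS length of the first i bases of X and the first j bases of Y. dp[i][j] = dp[i-1][j-1]+1 when the i-th and j-th bases match, else max(dp[i-1][j], dp[i][j-1]).
    ·  C  T  G  A  A
 ·  0  0  0  0  0  0
 C  0  1  1  1  1  1
 T  0  1  2  2  2  2
 A  0  1  2  2  3  3
 C  0  1  2  2  3  3
 A  0  1  2  2  3  4
 G  0  1  2  3  3  4
 G  0  1  2  3  3  4
 T  0  1  2  3  3  4
dp[8][5] = 4. One LCS (by backtracking along matches): CTAA.

4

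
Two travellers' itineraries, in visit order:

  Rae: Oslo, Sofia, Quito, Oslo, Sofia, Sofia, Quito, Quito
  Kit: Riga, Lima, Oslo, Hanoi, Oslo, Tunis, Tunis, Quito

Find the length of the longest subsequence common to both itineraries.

3

Match Oslo [1,3]; then Oslo [4,5]; then Quito [8,8] — 3 stops in the same relative order in both. The LCS DP gives dp[8][8] = 3, so this is optimal.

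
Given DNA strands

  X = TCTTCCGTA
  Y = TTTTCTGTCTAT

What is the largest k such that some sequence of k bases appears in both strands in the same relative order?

7

Let dp[i][j] be the LCS length of the first i bases of X and the first j bases of Y. dp[i][j] = dp[i-1][j-1]+1 when the i-th and j-th bases match, else max(dp[i-1][j], dp[i][j-1]).
    ·  T  T  T  T  C  T  G  T  C  T  A  T
 ·  0  0  0  0  0  0  0  0  0  0  0  0  0
 T  0  1  1  1  1  1  1  1  1  1  1  1  1
 C  0  1  1  1  1  2  2  2  2  2  2  2  2
 T  0  1  2  2  2  2  3  3  3  3  3  3  3
 T  0  1  2  3  3  3  3  3  4  4  4  4  4
 C  0  1  2  3  3  4  4  4  4  5  5  5  5
 C  0  1  2  3  3  4  4  4  4  5  5  5  5
 G  0  1  2  3  3  4  4  5  5  5  5  5  5
 T  0  1  2  3  4  4  5  5  6  6  6  6  6
 A  0  1  2  3  4  4  5  5  6  6  6  7  7
dp[9][12] = 7. One LCS (by backtracking along matches): TCTTCTA.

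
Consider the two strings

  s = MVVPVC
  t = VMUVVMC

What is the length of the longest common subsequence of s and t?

Let dp[i][j] be the LCS length of the first i characters of s and the first j characters of t. dp[i][j] = dp[i-1][j-1]+1 when the i-th and j-th characters match, else max(dp[i-1][j], dp[i][j-1]).
    ·  V  M  U  V  V  M  C
 ·  0  0  0  0  0  0  0  0
 M  0  0  1  1  1  1  1  1
 V  0  1  1  1  2  2  2  2
 V  0  1  1  1  2  3  3  3
 P  0  1  1  1  2  3  3  3
 V  0  1  1  1  2  3  3  3
 C  0  1  1  1  2  3  3  4
dp[6][7] = 4. One LCS (by backtracking along matches): MVVC.

4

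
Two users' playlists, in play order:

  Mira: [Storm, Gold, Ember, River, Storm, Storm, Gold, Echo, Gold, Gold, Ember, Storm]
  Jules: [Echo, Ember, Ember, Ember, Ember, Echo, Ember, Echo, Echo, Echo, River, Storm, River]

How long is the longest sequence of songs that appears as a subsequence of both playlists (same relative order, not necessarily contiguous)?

4

Pick Ember [3,5]; then Echo [8,6]; then Ember [11,7]; then Storm [12,12]; all 4 songs appear in both, in order. The LCS DP gives dp[12][13] = 4, so this is optimal.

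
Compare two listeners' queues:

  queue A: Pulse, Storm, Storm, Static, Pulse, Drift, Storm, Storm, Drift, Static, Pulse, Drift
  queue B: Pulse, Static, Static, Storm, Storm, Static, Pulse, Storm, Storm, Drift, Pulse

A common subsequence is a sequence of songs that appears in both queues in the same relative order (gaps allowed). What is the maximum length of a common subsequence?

9

Pick Pulse [1,1] → Storm [2,4] → Storm [3,5] → Static [4,6] → Pulse [5,7] → Storm [7,8] → Storm [8,9] → Drift [9,10] → Pulse [11,11]; all 9 songs appear in both, in order. dp[12][11] = 9 confirms this is the maximum.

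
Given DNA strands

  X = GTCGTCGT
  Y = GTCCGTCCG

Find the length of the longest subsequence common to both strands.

One common subsequence of length 7: G [1,1], then T [2,2], then C [3,4], then G [4,5], then T [5,6], then C [6,8], then G [7,9]. Since dp[8][9] = 7, nothing longer is possible.

7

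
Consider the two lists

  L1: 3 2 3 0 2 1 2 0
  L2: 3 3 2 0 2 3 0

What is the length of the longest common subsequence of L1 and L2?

5

Pick 3 at L1[1]=L2[2], 2 at L1[2]=L2[3], 0 at L1[4]=L2[4], 2 at L1[5]=L2[5], 0 at L1[8]=L2[7]; all 5 values appear in both, in order. The LCS DP gives dp[8][7] = 5, so this is optimal.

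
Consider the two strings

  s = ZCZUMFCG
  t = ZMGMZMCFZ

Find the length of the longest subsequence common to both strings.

Let dp[i][j] be the LCS length of the first i characters of s and the first j characters of t. dp[i][j] = dp[i-1][j-1]+1 when the i-th and j-th characters match, else max(dp[i-1][j], dp[i][j-1]).
    ·  Z  M  G  M  Z  M  C  F  Z
 ·  0  0  0  0  0  0  0  0  0  0
 Z  0  1  1  1  1  1  1  1  1  1
 C  0  1  1  1  1  1  1  2  2  2
 Z  0  1  1  1  1  2  2  2  2  3
 U  0  1  1  1  1  2  2  2  2  3
 M  0  1  2  2  2  2  3  3  3  3
 F  0  1  2  2  2  2  3  3  4  4
 C  0  1  2  2  2  2  3  4  4  4
 G  0  1  2  3  3  3  3  4  4  4
dp[8][9] = 4. One LCS (by backtracking along matches): ZZMF.

4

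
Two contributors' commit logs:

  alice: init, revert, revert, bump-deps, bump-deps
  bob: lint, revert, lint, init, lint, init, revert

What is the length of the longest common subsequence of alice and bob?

Pick init (alice #1, bob #6) → revert (alice #3, bob #7); all 2 commits appear in both, in order, and the DP table's final entry dp[5][7] is also 2, so no common subsequence is longer.

2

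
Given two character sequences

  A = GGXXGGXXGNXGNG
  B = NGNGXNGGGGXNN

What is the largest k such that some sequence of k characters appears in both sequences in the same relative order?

Pick G at A[1]=B[2]; then G at A[2]=B[4]; then X at A[3]=B[5]; then G at A[5]=B[9]; then G at A[6]=B[10]; then X at A[8]=B[11]; then N at A[10]=B[12]; then N at A[13]=B[13]; all 8 characters appear in both, in order. The LCS DP gives dp[14][13] = 8, so this is optimal.

8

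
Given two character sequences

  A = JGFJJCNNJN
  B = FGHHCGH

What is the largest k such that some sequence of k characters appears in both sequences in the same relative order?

2

Let dp[i][j] be the LCS length of the first i characters of A and the first j characters of B. dp[i][j] = dp[i-1][j-1]+1 when the i-th and j-th characters match, else max(dp[i-1][j], dp[i][j-1]).
    ·  F  G  H  H  C  G  H
 ·  0  0  0  0  0  0  0  0
 J  0  0  0  0  0  0  0  0
 G  0  0  1  1  1  1  1  1
 F  0  1  1  1  1  1  1  1
 J  0  1  1  1  1  1  1  1
 J  0  1  1  1  1  1  1  1
 C  0  1  1  1  1  2  2  2
 N  0  1  1  1  1  2  2  2
 N  0  1  1  1  1  2  2  2
 J  0  1  1  1  1  2  2  2
 N  0  1  1  1  1  2  2  2
dp[10][7] = 2. One LCS (by backtracking along matches): GC.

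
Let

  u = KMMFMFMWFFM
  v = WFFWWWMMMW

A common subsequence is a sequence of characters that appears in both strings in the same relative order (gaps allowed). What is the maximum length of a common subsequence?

Let dp[i][j] be the LCS length of the first i characters of u and the first j characters of v. dp[i][j] = dp[i-1][j-1]+1 when the i-th and j-th characters match, else max(dp[i-1][j], dp[i][j-1]).
    ·  W  F  F  W  W  W  M  M  M  W
 ·  0  0  0  0  0  0  0  0  0  0  0
 K  0  0  0  0  0  0  0  0  0  0  0
 M  0  0  0  0  0  0  0  1  1  1  1
 M  0  0  0  0  0  0  0  1  2  2  2
 F  0  0  1  1  1  1  1  1  2  2  2
 M  0  0  1  1  1  1  1  2  2  3  3
 F  0  0  1  2  2  2  2  2  2  3  3
 M  0  0  1  2  2  2  2  3  3  3  3
 W  0  1  1  2  3  3  3  3  3  3  4
 F  0  1  2  2  3  3  3  3  3  3  4
 F  0  1  2  3  3  3  3  3  3  3  4
 M  0  1  2  3  3  3  3  4  4  4  4
dp[11][10] = 4. One LCS (by backtracking along matches): MMMW.

4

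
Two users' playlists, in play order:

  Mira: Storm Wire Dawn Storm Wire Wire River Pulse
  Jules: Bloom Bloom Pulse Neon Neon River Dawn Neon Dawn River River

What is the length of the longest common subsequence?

2

Match Dawn (Mira #3, Jules #9); then River (Mira #7, Jules #11) — 2 songs in the same relative order in both. dp[8][11] = 2 confirms this is the maximum.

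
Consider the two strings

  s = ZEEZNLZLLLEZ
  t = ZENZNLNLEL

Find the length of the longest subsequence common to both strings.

7

One common subsequence of length 7: Z (s #1, t #1), E (s #2, t #2), Z (s #4, t #4), N (s #5, t #5), L (s #6, t #6), L (s #8, t #8), L (s #10, t #10). The LCS DP gives dp[12][10] = 7, so this is optimal.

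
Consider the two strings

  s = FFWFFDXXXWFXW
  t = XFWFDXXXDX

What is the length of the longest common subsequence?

Let dp[i][j] be the LCS length of the first i characters of s and the first j characters of t. dp[i][j] = dp[i-1][j-1]+1 when the i-th and j-th characters match, else max(dp[i-1][j], dp[i][j-1]).
    ·  X  F  W  F  D  X  X  X  D  X
 ·  0  0  0  0  0  0  0  0  0  0  0
 F  0  0  1  1  1  1  1  1  1  1  1
 F  0  0  1  1  2  2  2  2  2  2  2
 W  0  0  1  2  2  2  2  2  2  2  2
 F  0  0  1  2  3  3  3  3  3  3  3
 F  0  0  1  2  3  3  3  3  3  3  3
 D  0  0  1  2  3  4  4  4  4  4  4
 X  0  1  1  2  3  4  5  5  5  5  5
 X  0  1  1  2  3  4  5  6  6  6  6
 X  0  1  1  2  3  4  5  6  7  7  7
 W  0  1  1  2  3  4  5  6  7  7  7
 F  0  1  2  2  3  4  5  6  7  7  7
 X  0  1  2  2  3  4  5  6  7  7  8
 W  0  1  2  3  3  4  5  6  7  7  8
dp[13][10] = 8. One LCS (by backtracking along matches): FWFDXXXX.

8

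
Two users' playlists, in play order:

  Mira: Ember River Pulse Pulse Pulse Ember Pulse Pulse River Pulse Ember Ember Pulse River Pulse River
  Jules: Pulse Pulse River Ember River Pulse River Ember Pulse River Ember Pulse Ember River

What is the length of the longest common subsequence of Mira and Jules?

Match Pulse (Mira #3, Jules #1), Pulse (Mira #4, Jules #2), Ember (Mira #6, Jules #4), Pulse (Mira #8, Jules #6), River (Mira #9, Jules #7), Ember (Mira #12, Jules #8), Pulse (Mira #13, Jules #9), River (Mira #14, Jules #10), Pulse (Mira #15, Jules #12), River (Mira #16, Jules #14) — 10 songs in the same relative order in both. Since dp[16][14] = 10, nothing longer is possible.

10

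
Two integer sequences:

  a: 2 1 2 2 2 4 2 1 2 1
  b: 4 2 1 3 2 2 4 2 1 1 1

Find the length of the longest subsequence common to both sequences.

Let dp[i][j] be the LCS length of the first i values of a and the first j values of b. dp[i][j] = dp[i-1][j-1]+1 when the i-th and j-th values match, else max(dp[i-1][j], dp[i][j-1]).
    ·  4  2  1  3  2  2  4  2  1  1  1
 ·  0  0  0  0  0  0  0  0  0  0  0  0
 2  0  0  1  1  1  1  1  1  1  1  1  1
 1  0  0  1  2  2  2  2  2  2  2  2  2
 2  0  0  1  2  2  3  3  3  3  3  3  3
 2  0  0  1  2  2  3  4  4  4  4  4  4
 2  0  0  1  2  2  3  4  4  5  5  5  5
 4  0  1  1  2  2  3  4  5  5  5  5  5
 2  0  1  2  2  2  3  4  5  6  6  6  6
 1  0  1  2  3  3  3  4  5  6  7  7  7
 2  0  1  2  3  3  4  4  5  6  7  7  7
 1  0  1  2  3  3  4  4  5  6  7  8  8
dp[10][11] = 8. One LCS (by backtracking along matches): 2, 1, 2, 2, 4, 2, 1, 1.

8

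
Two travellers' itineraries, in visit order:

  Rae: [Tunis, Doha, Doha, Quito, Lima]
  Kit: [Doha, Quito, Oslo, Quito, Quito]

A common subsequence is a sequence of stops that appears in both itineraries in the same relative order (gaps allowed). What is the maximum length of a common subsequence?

Taking Doha [2,1], Quito [4,5] gives a common subsequence of length 2, and the DP table's final entry dp[5][5] is also 2, so no common subsequence is longer.

2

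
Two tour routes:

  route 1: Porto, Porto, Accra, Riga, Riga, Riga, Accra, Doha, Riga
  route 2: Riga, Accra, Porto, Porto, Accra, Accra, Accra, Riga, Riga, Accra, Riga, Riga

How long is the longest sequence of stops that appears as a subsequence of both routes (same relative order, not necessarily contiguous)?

7

Pick Porto at route 1[1]=route 2[3]; then Porto at route 1[2]=route 2[4]; then Accra at route 1[3]=route 2[7]; then Riga at route 1[4]=route 2[8]; then Riga at route 1[5]=route 2[9]; then Riga at route 1[6]=route 2[11]; then Riga at route 1[9]=route 2[12]; all 7 stops appear in both, in order. dp[9][12] = 7 confirms this is the maximum.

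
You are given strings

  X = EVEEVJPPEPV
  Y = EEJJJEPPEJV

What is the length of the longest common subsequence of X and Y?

7

One common subsequence of length 7: E [1,1] → E [3,2] → E [4,6] → P [7,7] → P [8,8] → E [9,9] → V [11,11]. dp[11][11] = 7 confirms this is the maximum.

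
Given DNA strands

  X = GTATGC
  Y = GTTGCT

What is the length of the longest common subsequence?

5

Let dp[i][j] be the LCS length of the first i bases of X and the first j bases of Y. dp[i][j] = dp[i-1][j-1]+1 when the i-th and j-th bases match, else max(dp[i-1][j], dp[i][j-1]).
    ·  G  T  T  G  C  T
 ·  0  0  0  0  0  0  0
 G  0  1  1  1  1  1  1
 T  0  1  2  2  2  2  2
 A  0  1  2  2  2  2  2
 T  0  1  2  3  3  3  3
 G  0  1  2  3  4  4  4
 C  0  1  2  3  4  5  5
dp[6][6] = 5. One LCS (by backtracking along matches): GTTGC.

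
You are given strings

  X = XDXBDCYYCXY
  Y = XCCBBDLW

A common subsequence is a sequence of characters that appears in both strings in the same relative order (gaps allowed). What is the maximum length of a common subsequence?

One common subsequence of length 3: X [1,1] → B [4,5] → D [5,6]. Since dp[11][8] = 3, nothing longer is possible.

3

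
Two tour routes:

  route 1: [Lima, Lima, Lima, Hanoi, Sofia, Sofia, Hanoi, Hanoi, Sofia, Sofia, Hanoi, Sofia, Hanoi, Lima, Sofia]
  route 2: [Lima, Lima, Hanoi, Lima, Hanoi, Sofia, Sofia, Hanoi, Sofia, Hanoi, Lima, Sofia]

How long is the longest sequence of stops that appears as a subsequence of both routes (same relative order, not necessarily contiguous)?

Match Lima (route 1 #1, route 2 #1) → Lima (route 1 #2, route 2 #2) → Lima (route 1 #3, route 2 #4) → Hanoi (route 1 #8, route 2 #5) → Sofia (route 1 #9, route 2 #6) → Sofia (route 1 #10, route 2 #7) → Hanoi (route 1 #11, route 2 #8) → Sofia (route 1 #12, route 2 #9) → Hanoi (route 1 #13, route 2 #10) → Lima (route 1 #14, route 2 #11) → Sofia (route 1 #15, route 2 #12) — 11 stops in the same relative order in both. The LCS DP gives dp[15][12] = 11, so this is optimal.

11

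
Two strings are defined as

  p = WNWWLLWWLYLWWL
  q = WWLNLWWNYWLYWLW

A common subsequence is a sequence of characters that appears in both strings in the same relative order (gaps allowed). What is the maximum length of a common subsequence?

Pick W at p[3]=q[1]; then W at p[4]=q[2]; then L at p[5]=q[3]; then L at p[6]=q[5]; then W at p[7]=q[7]; then W at p[8]=q[10]; then L at p[9]=q[11]; then Y at p[10]=q[12]; then L at p[11]=q[14]; then W at p[13]=q[15]; all 10 characters appear in both, in order. dp[14][15] = 10 confirms this is the maximum.

10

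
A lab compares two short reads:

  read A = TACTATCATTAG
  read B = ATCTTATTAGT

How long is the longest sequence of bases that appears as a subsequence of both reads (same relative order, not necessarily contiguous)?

Match T (read A #1, read B #2); then C (read A #3, read B #3); then T (read A #4, read B #4); then T (read A #6, read B #5); then A (read A #8, read B #6); then T (read A #9, read B #7); then T (read A #10, read B #8); then A (read A #11, read B #9); then G (read A #12, read B #10) — 9 bases in the same relative order in both. The LCS DP gives dp[12][11] = 9, so this is optimal.

9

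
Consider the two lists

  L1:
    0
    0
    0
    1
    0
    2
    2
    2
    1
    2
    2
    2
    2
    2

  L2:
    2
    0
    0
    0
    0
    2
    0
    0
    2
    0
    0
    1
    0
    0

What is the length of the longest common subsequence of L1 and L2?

7

One common subsequence of length 7: 0 (L1 #1, L2 #2), then 0 (L1 #2, L2 #3), then 0 (L1 #3, L2 #4), then 0 (L1 #5, L2 #5), then 2 (L1 #6, L2 #6), then 2 (L1 #7, L2 #9), then 1 (L1 #9, L2 #12). The LCS DP gives dp[14][14] = 7, so this is optimal.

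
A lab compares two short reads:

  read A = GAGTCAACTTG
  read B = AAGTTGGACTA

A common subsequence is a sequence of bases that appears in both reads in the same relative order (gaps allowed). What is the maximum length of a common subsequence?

Let dp[i][j] be the LCS length of the first i bases of read A and the first j bases of read B. dp[i][j] = dp[i-1][j-1]+1 when the i-th and j-th bases match, else max(dp[i-1][j], dp[i][j-1]).
    ·  A  A  G  T  T  G  G  A  C  T  A
 ·  0  0  0  0  0  0  0  0  0  0  0  0
 G  0  0  0  1  1  1  1  1  1  1  1  1
 A  0  1  1  1  1  1  1  1  2  2  2  2
 G  0  1  1  2  2  2  2  2  2  2  2  2
 T  0  1  1  2  3  3  3  3  3  3  3  3
 C  0  1  1  2  3  3  3  3  3  4  4  4
 A  0  1  2  2  3  3  3  3  4  4  4  5
 A  0  1  2  2  3  3  3  3  4  4  4  5
 C  0  1  2  2  3  3  3  3  4  5  5  5
 T  0  1  2  2  3  4  4  4  4  5  6  6
 T  0  1  2  2  3  4  4  4  4  5  6  6
 G  0  1  2  3  3  4  5  5  5  5  6  6
dp[11][11] = 6. One LCS (by backtracking along matches): AGTACT.

6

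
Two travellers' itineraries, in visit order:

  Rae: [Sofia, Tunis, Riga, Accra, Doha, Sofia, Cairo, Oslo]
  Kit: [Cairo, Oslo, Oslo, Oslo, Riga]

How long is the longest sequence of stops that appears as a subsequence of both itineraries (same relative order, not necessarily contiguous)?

Pick Cairo (Rae #7, Kit #1) → Oslo (Rae #8, Kit #4); all 2 stops appear in both, in order. dp[8][5] = 2 confirms this is the maximum.

2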